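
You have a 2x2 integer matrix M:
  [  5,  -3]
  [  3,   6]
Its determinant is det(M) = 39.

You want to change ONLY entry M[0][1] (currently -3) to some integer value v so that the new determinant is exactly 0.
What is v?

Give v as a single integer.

det is linear in entry M[0][1]: det = old_det + (v - -3) * C_01
Cofactor C_01 = -3
Want det = 0: 39 + (v - -3) * -3 = 0
  (v - -3) = -39 / -3 = 13
  v = -3 + (13) = 10

Answer: 10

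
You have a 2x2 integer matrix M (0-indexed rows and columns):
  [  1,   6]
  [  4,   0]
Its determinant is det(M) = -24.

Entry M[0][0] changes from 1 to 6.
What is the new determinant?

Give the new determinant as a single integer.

Answer: -24

Derivation:
det is linear in row 0: changing M[0][0] by delta changes det by delta * cofactor(0,0).
Cofactor C_00 = (-1)^(0+0) * minor(0,0) = 0
Entry delta = 6 - 1 = 5
Det delta = 5 * 0 = 0
New det = -24 + 0 = -24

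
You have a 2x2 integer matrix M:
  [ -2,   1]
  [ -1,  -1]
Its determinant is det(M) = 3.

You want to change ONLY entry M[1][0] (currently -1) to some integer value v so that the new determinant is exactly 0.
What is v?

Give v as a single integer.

Answer: 2

Derivation:
det is linear in entry M[1][0]: det = old_det + (v - -1) * C_10
Cofactor C_10 = -1
Want det = 0: 3 + (v - -1) * -1 = 0
  (v - -1) = -3 / -1 = 3
  v = -1 + (3) = 2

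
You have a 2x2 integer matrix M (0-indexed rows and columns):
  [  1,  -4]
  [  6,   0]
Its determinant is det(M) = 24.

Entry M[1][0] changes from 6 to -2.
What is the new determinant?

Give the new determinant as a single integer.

Answer: -8

Derivation:
det is linear in row 1: changing M[1][0] by delta changes det by delta * cofactor(1,0).
Cofactor C_10 = (-1)^(1+0) * minor(1,0) = 4
Entry delta = -2 - 6 = -8
Det delta = -8 * 4 = -32
New det = 24 + -32 = -8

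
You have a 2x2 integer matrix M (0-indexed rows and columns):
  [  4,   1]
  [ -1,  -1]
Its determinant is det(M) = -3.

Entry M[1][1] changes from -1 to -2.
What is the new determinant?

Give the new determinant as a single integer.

Answer: -7

Derivation:
det is linear in row 1: changing M[1][1] by delta changes det by delta * cofactor(1,1).
Cofactor C_11 = (-1)^(1+1) * minor(1,1) = 4
Entry delta = -2 - -1 = -1
Det delta = -1 * 4 = -4
New det = -3 + -4 = -7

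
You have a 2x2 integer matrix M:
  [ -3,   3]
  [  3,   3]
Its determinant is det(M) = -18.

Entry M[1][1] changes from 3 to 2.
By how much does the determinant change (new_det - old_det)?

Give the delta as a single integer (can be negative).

Answer: 3

Derivation:
Cofactor C_11 = -3
Entry delta = 2 - 3 = -1
Det delta = entry_delta * cofactor = -1 * -3 = 3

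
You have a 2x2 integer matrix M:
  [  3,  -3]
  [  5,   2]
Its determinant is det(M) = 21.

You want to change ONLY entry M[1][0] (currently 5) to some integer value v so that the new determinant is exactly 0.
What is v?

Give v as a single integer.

Answer: -2

Derivation:
det is linear in entry M[1][0]: det = old_det + (v - 5) * C_10
Cofactor C_10 = 3
Want det = 0: 21 + (v - 5) * 3 = 0
  (v - 5) = -21 / 3 = -7
  v = 5 + (-7) = -2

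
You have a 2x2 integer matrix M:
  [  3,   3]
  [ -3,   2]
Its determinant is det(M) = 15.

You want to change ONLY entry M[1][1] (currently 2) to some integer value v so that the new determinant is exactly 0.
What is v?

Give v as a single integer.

det is linear in entry M[1][1]: det = old_det + (v - 2) * C_11
Cofactor C_11 = 3
Want det = 0: 15 + (v - 2) * 3 = 0
  (v - 2) = -15 / 3 = -5
  v = 2 + (-5) = -3

Answer: -3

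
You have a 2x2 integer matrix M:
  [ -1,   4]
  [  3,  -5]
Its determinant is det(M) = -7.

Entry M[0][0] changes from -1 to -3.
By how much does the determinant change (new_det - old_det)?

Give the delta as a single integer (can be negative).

Answer: 10

Derivation:
Cofactor C_00 = -5
Entry delta = -3 - -1 = -2
Det delta = entry_delta * cofactor = -2 * -5 = 10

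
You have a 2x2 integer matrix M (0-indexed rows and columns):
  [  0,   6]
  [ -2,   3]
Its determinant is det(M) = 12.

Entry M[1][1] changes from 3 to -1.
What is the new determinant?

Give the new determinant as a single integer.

det is linear in row 1: changing M[1][1] by delta changes det by delta * cofactor(1,1).
Cofactor C_11 = (-1)^(1+1) * minor(1,1) = 0
Entry delta = -1 - 3 = -4
Det delta = -4 * 0 = 0
New det = 12 + 0 = 12

Answer: 12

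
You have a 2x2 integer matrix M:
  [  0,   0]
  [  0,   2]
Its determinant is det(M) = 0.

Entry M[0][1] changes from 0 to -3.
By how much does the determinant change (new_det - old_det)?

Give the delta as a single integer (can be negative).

Cofactor C_01 = 0
Entry delta = -3 - 0 = -3
Det delta = entry_delta * cofactor = -3 * 0 = 0

Answer: 0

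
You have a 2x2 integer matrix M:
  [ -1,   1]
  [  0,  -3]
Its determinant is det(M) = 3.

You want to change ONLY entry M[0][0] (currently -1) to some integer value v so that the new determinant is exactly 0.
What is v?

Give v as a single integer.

Answer: 0

Derivation:
det is linear in entry M[0][0]: det = old_det + (v - -1) * C_00
Cofactor C_00 = -3
Want det = 0: 3 + (v - -1) * -3 = 0
  (v - -1) = -3 / -3 = 1
  v = -1 + (1) = 0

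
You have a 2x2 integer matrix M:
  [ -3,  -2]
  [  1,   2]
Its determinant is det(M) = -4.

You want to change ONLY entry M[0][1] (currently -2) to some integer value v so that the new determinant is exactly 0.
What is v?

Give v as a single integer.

Answer: -6

Derivation:
det is linear in entry M[0][1]: det = old_det + (v - -2) * C_01
Cofactor C_01 = -1
Want det = 0: -4 + (v - -2) * -1 = 0
  (v - -2) = 4 / -1 = -4
  v = -2 + (-4) = -6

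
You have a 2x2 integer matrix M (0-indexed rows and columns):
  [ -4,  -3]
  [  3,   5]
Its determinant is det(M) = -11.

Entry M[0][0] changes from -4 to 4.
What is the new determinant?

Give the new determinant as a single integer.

Answer: 29

Derivation:
det is linear in row 0: changing M[0][0] by delta changes det by delta * cofactor(0,0).
Cofactor C_00 = (-1)^(0+0) * minor(0,0) = 5
Entry delta = 4 - -4 = 8
Det delta = 8 * 5 = 40
New det = -11 + 40 = 29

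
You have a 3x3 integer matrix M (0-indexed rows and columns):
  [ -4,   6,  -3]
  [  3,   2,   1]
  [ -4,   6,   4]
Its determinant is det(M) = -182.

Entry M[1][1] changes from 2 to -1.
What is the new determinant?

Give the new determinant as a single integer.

Answer: -98

Derivation:
det is linear in row 1: changing M[1][1] by delta changes det by delta * cofactor(1,1).
Cofactor C_11 = (-1)^(1+1) * minor(1,1) = -28
Entry delta = -1 - 2 = -3
Det delta = -3 * -28 = 84
New det = -182 + 84 = -98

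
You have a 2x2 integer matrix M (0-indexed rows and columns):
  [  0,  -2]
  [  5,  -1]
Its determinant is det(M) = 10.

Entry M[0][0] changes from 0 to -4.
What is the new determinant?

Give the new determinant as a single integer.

det is linear in row 0: changing M[0][0] by delta changes det by delta * cofactor(0,0).
Cofactor C_00 = (-1)^(0+0) * minor(0,0) = -1
Entry delta = -4 - 0 = -4
Det delta = -4 * -1 = 4
New det = 10 + 4 = 14

Answer: 14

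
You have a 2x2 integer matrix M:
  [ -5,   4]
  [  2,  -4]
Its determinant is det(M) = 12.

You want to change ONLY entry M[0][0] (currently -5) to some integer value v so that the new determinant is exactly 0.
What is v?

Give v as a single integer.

det is linear in entry M[0][0]: det = old_det + (v - -5) * C_00
Cofactor C_00 = -4
Want det = 0: 12 + (v - -5) * -4 = 0
  (v - -5) = -12 / -4 = 3
  v = -5 + (3) = -2

Answer: -2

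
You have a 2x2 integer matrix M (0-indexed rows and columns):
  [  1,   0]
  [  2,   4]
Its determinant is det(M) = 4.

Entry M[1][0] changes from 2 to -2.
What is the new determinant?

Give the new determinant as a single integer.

Answer: 4

Derivation:
det is linear in row 1: changing M[1][0] by delta changes det by delta * cofactor(1,0).
Cofactor C_10 = (-1)^(1+0) * minor(1,0) = 0
Entry delta = -2 - 2 = -4
Det delta = -4 * 0 = 0
New det = 4 + 0 = 4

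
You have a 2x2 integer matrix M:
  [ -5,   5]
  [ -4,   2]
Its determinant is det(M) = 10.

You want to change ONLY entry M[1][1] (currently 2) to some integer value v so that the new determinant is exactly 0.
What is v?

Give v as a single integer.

det is linear in entry M[1][1]: det = old_det + (v - 2) * C_11
Cofactor C_11 = -5
Want det = 0: 10 + (v - 2) * -5 = 0
  (v - 2) = -10 / -5 = 2
  v = 2 + (2) = 4

Answer: 4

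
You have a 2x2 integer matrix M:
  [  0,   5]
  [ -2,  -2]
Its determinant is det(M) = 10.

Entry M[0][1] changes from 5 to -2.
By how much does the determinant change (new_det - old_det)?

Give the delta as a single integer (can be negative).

Answer: -14

Derivation:
Cofactor C_01 = 2
Entry delta = -2 - 5 = -7
Det delta = entry_delta * cofactor = -7 * 2 = -14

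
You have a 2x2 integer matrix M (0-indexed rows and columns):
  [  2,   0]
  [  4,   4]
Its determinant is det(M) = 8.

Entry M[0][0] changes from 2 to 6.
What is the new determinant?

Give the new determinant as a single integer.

det is linear in row 0: changing M[0][0] by delta changes det by delta * cofactor(0,0).
Cofactor C_00 = (-1)^(0+0) * minor(0,0) = 4
Entry delta = 6 - 2 = 4
Det delta = 4 * 4 = 16
New det = 8 + 16 = 24

Answer: 24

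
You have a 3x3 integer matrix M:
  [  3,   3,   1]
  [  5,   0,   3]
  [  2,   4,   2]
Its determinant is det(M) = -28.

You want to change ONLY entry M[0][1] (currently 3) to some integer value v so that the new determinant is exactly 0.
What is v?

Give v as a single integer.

det is linear in entry M[0][1]: det = old_det + (v - 3) * C_01
Cofactor C_01 = -4
Want det = 0: -28 + (v - 3) * -4 = 0
  (v - 3) = 28 / -4 = -7
  v = 3 + (-7) = -4

Answer: -4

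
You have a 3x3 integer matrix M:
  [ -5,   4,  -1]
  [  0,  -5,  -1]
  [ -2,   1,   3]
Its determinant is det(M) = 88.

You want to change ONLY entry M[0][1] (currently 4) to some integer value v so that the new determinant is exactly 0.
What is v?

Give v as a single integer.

det is linear in entry M[0][1]: det = old_det + (v - 4) * C_01
Cofactor C_01 = 2
Want det = 0: 88 + (v - 4) * 2 = 0
  (v - 4) = -88 / 2 = -44
  v = 4 + (-44) = -40

Answer: -40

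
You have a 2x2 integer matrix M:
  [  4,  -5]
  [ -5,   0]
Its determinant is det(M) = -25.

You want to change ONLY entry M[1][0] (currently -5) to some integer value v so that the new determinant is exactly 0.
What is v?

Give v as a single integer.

det is linear in entry M[1][0]: det = old_det + (v - -5) * C_10
Cofactor C_10 = 5
Want det = 0: -25 + (v - -5) * 5 = 0
  (v - -5) = 25 / 5 = 5
  v = -5 + (5) = 0

Answer: 0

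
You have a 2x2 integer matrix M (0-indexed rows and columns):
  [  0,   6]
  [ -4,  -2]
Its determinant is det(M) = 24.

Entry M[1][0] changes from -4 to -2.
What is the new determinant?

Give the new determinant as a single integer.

det is linear in row 1: changing M[1][0] by delta changes det by delta * cofactor(1,0).
Cofactor C_10 = (-1)^(1+0) * minor(1,0) = -6
Entry delta = -2 - -4 = 2
Det delta = 2 * -6 = -12
New det = 24 + -12 = 12

Answer: 12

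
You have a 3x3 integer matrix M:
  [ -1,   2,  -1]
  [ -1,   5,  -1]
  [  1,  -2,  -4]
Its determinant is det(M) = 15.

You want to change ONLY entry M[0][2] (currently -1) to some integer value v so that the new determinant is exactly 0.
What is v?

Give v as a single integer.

Answer: 4

Derivation:
det is linear in entry M[0][2]: det = old_det + (v - -1) * C_02
Cofactor C_02 = -3
Want det = 0: 15 + (v - -1) * -3 = 0
  (v - -1) = -15 / -3 = 5
  v = -1 + (5) = 4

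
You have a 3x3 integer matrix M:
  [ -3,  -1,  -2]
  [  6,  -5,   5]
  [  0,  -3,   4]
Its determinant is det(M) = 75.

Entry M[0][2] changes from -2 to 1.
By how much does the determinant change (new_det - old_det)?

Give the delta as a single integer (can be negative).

Cofactor C_02 = -18
Entry delta = 1 - -2 = 3
Det delta = entry_delta * cofactor = 3 * -18 = -54

Answer: -54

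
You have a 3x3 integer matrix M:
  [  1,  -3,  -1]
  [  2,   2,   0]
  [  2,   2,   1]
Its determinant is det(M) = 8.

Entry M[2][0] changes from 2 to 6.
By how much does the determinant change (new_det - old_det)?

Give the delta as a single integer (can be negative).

Cofactor C_20 = 2
Entry delta = 6 - 2 = 4
Det delta = entry_delta * cofactor = 4 * 2 = 8

Answer: 8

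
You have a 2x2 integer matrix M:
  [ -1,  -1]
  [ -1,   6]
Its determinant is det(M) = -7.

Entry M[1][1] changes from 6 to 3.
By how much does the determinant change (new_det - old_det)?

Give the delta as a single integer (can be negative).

Cofactor C_11 = -1
Entry delta = 3 - 6 = -3
Det delta = entry_delta * cofactor = -3 * -1 = 3

Answer: 3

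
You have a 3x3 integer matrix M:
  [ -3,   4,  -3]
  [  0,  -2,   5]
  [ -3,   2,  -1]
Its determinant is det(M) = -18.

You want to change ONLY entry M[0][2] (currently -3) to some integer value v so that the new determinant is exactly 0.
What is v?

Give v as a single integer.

det is linear in entry M[0][2]: det = old_det + (v - -3) * C_02
Cofactor C_02 = -6
Want det = 0: -18 + (v - -3) * -6 = 0
  (v - -3) = 18 / -6 = -3
  v = -3 + (-3) = -6

Answer: -6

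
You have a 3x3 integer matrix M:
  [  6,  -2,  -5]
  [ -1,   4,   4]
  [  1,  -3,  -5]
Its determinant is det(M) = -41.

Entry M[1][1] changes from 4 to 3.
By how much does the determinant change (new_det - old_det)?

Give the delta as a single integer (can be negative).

Cofactor C_11 = -25
Entry delta = 3 - 4 = -1
Det delta = entry_delta * cofactor = -1 * -25 = 25

Answer: 25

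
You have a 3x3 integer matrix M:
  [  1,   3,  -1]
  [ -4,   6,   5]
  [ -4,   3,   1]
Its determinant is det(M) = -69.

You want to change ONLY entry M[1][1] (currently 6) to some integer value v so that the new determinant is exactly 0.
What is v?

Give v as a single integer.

det is linear in entry M[1][1]: det = old_det + (v - 6) * C_11
Cofactor C_11 = -3
Want det = 0: -69 + (v - 6) * -3 = 0
  (v - 6) = 69 / -3 = -23
  v = 6 + (-23) = -17

Answer: -17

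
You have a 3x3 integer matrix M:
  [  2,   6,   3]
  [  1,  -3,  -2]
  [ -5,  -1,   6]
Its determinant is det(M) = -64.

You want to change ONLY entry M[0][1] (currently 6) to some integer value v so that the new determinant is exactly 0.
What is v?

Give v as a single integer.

det is linear in entry M[0][1]: det = old_det + (v - 6) * C_01
Cofactor C_01 = 4
Want det = 0: -64 + (v - 6) * 4 = 0
  (v - 6) = 64 / 4 = 16
  v = 6 + (16) = 22

Answer: 22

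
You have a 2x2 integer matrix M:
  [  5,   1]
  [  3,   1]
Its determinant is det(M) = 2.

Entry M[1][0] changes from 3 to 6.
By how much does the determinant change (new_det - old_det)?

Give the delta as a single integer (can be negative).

Answer: -3

Derivation:
Cofactor C_10 = -1
Entry delta = 6 - 3 = 3
Det delta = entry_delta * cofactor = 3 * -1 = -3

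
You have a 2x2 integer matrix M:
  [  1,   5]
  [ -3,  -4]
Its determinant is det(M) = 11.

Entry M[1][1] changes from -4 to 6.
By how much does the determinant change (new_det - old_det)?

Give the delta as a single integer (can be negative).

Answer: 10

Derivation:
Cofactor C_11 = 1
Entry delta = 6 - -4 = 10
Det delta = entry_delta * cofactor = 10 * 1 = 10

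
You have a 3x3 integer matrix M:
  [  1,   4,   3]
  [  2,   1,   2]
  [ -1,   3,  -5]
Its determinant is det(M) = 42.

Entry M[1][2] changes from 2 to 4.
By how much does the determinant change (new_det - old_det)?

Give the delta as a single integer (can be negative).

Answer: -14

Derivation:
Cofactor C_12 = -7
Entry delta = 4 - 2 = 2
Det delta = entry_delta * cofactor = 2 * -7 = -14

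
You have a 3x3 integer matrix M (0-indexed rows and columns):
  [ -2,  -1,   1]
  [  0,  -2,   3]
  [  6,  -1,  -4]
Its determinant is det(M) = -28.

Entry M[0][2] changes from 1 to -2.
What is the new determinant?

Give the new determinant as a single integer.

Answer: -64

Derivation:
det is linear in row 0: changing M[0][2] by delta changes det by delta * cofactor(0,2).
Cofactor C_02 = (-1)^(0+2) * minor(0,2) = 12
Entry delta = -2 - 1 = -3
Det delta = -3 * 12 = -36
New det = -28 + -36 = -64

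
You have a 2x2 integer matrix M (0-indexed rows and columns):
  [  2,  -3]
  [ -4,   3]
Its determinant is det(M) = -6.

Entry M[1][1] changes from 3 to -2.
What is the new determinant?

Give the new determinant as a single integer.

det is linear in row 1: changing M[1][1] by delta changes det by delta * cofactor(1,1).
Cofactor C_11 = (-1)^(1+1) * minor(1,1) = 2
Entry delta = -2 - 3 = -5
Det delta = -5 * 2 = -10
New det = -6 + -10 = -16

Answer: -16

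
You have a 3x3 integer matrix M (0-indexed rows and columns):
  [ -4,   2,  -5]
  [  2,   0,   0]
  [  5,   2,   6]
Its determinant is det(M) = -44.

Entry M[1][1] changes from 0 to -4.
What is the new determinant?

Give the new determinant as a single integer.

Answer: -48

Derivation:
det is linear in row 1: changing M[1][1] by delta changes det by delta * cofactor(1,1).
Cofactor C_11 = (-1)^(1+1) * minor(1,1) = 1
Entry delta = -4 - 0 = -4
Det delta = -4 * 1 = -4
New det = -44 + -4 = -48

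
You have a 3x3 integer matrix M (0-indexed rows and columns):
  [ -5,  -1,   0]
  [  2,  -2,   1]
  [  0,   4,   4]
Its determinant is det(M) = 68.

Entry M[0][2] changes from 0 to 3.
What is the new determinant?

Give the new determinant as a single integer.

det is linear in row 0: changing M[0][2] by delta changes det by delta * cofactor(0,2).
Cofactor C_02 = (-1)^(0+2) * minor(0,2) = 8
Entry delta = 3 - 0 = 3
Det delta = 3 * 8 = 24
New det = 68 + 24 = 92

Answer: 92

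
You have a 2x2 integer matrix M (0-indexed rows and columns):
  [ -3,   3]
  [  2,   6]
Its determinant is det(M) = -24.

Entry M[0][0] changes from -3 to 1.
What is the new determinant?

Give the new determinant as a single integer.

Answer: 0

Derivation:
det is linear in row 0: changing M[0][0] by delta changes det by delta * cofactor(0,0).
Cofactor C_00 = (-1)^(0+0) * minor(0,0) = 6
Entry delta = 1 - -3 = 4
Det delta = 4 * 6 = 24
New det = -24 + 24 = 0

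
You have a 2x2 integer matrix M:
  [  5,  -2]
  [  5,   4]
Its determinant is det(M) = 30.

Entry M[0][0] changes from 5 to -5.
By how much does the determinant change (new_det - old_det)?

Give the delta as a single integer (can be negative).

Answer: -40

Derivation:
Cofactor C_00 = 4
Entry delta = -5 - 5 = -10
Det delta = entry_delta * cofactor = -10 * 4 = -40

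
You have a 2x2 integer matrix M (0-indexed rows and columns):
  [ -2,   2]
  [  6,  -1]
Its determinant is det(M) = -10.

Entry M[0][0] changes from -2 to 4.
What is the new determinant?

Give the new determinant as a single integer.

Answer: -16

Derivation:
det is linear in row 0: changing M[0][0] by delta changes det by delta * cofactor(0,0).
Cofactor C_00 = (-1)^(0+0) * minor(0,0) = -1
Entry delta = 4 - -2 = 6
Det delta = 6 * -1 = -6
New det = -10 + -6 = -16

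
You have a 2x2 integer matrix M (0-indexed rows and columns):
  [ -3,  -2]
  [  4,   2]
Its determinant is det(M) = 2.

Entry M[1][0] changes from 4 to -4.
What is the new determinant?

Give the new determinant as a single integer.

Answer: -14

Derivation:
det is linear in row 1: changing M[1][0] by delta changes det by delta * cofactor(1,0).
Cofactor C_10 = (-1)^(1+0) * minor(1,0) = 2
Entry delta = -4 - 4 = -8
Det delta = -8 * 2 = -16
New det = 2 + -16 = -14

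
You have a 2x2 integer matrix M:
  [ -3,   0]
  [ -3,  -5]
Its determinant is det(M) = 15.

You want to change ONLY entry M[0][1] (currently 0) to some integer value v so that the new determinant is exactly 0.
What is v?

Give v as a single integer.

det is linear in entry M[0][1]: det = old_det + (v - 0) * C_01
Cofactor C_01 = 3
Want det = 0: 15 + (v - 0) * 3 = 0
  (v - 0) = -15 / 3 = -5
  v = 0 + (-5) = -5

Answer: -5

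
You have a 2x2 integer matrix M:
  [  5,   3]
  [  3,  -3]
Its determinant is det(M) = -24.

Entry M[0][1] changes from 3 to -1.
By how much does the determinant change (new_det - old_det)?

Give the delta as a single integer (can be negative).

Answer: 12

Derivation:
Cofactor C_01 = -3
Entry delta = -1 - 3 = -4
Det delta = entry_delta * cofactor = -4 * -3 = 12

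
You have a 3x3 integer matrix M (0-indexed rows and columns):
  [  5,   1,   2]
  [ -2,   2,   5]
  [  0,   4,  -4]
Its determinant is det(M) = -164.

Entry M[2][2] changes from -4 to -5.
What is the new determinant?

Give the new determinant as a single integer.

Answer: -176

Derivation:
det is linear in row 2: changing M[2][2] by delta changes det by delta * cofactor(2,2).
Cofactor C_22 = (-1)^(2+2) * minor(2,2) = 12
Entry delta = -5 - -4 = -1
Det delta = -1 * 12 = -12
New det = -164 + -12 = -176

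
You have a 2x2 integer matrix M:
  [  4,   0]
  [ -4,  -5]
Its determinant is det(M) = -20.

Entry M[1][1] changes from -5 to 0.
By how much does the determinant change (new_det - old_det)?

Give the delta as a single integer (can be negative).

Answer: 20

Derivation:
Cofactor C_11 = 4
Entry delta = 0 - -5 = 5
Det delta = entry_delta * cofactor = 5 * 4 = 20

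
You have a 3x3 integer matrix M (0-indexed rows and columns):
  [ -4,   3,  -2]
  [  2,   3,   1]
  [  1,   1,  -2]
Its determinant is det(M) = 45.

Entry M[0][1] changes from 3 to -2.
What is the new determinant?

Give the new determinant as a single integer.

det is linear in row 0: changing M[0][1] by delta changes det by delta * cofactor(0,1).
Cofactor C_01 = (-1)^(0+1) * minor(0,1) = 5
Entry delta = -2 - 3 = -5
Det delta = -5 * 5 = -25
New det = 45 + -25 = 20

Answer: 20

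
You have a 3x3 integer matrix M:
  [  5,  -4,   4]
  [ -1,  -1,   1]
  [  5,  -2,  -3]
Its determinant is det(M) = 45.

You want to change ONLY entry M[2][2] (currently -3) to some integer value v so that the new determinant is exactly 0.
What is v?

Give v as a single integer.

Answer: 2

Derivation:
det is linear in entry M[2][2]: det = old_det + (v - -3) * C_22
Cofactor C_22 = -9
Want det = 0: 45 + (v - -3) * -9 = 0
  (v - -3) = -45 / -9 = 5
  v = -3 + (5) = 2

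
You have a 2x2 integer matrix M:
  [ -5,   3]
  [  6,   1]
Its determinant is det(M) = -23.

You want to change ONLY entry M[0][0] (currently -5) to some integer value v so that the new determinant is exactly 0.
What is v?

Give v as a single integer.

det is linear in entry M[0][0]: det = old_det + (v - -5) * C_00
Cofactor C_00 = 1
Want det = 0: -23 + (v - -5) * 1 = 0
  (v - -5) = 23 / 1 = 23
  v = -5 + (23) = 18

Answer: 18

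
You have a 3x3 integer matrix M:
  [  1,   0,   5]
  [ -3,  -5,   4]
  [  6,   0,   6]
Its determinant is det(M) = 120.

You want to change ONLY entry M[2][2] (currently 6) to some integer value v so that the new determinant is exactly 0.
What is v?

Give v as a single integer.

det is linear in entry M[2][2]: det = old_det + (v - 6) * C_22
Cofactor C_22 = -5
Want det = 0: 120 + (v - 6) * -5 = 0
  (v - 6) = -120 / -5 = 24
  v = 6 + (24) = 30

Answer: 30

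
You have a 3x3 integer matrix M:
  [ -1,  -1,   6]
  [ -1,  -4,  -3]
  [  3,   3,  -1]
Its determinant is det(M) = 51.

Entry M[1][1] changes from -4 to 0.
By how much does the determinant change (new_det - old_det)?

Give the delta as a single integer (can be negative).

Cofactor C_11 = -17
Entry delta = 0 - -4 = 4
Det delta = entry_delta * cofactor = 4 * -17 = -68

Answer: -68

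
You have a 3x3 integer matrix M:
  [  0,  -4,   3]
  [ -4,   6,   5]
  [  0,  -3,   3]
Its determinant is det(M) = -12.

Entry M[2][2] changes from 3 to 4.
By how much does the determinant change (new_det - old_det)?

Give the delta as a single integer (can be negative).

Cofactor C_22 = -16
Entry delta = 4 - 3 = 1
Det delta = entry_delta * cofactor = 1 * -16 = -16

Answer: -16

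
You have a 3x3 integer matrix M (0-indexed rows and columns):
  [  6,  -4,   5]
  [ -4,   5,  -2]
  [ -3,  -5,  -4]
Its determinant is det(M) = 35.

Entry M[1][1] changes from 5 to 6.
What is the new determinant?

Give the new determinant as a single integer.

Answer: 26

Derivation:
det is linear in row 1: changing M[1][1] by delta changes det by delta * cofactor(1,1).
Cofactor C_11 = (-1)^(1+1) * minor(1,1) = -9
Entry delta = 6 - 5 = 1
Det delta = 1 * -9 = -9
New det = 35 + -9 = 26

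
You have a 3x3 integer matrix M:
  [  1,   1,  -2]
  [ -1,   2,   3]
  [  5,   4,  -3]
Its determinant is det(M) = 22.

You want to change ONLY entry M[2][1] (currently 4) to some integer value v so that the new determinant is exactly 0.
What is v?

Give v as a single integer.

Answer: 26

Derivation:
det is linear in entry M[2][1]: det = old_det + (v - 4) * C_21
Cofactor C_21 = -1
Want det = 0: 22 + (v - 4) * -1 = 0
  (v - 4) = -22 / -1 = 22
  v = 4 + (22) = 26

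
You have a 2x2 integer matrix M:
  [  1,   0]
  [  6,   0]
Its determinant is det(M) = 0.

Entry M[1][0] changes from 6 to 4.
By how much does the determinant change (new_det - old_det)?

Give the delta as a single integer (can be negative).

Cofactor C_10 = 0
Entry delta = 4 - 6 = -2
Det delta = entry_delta * cofactor = -2 * 0 = 0

Answer: 0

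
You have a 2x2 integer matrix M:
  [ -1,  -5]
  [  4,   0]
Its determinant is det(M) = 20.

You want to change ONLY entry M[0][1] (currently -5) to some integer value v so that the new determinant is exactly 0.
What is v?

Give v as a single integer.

Answer: 0

Derivation:
det is linear in entry M[0][1]: det = old_det + (v - -5) * C_01
Cofactor C_01 = -4
Want det = 0: 20 + (v - -5) * -4 = 0
  (v - -5) = -20 / -4 = 5
  v = -5 + (5) = 0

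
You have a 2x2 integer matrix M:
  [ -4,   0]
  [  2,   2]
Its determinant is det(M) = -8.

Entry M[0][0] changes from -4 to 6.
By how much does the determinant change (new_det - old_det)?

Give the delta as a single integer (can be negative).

Answer: 20

Derivation:
Cofactor C_00 = 2
Entry delta = 6 - -4 = 10
Det delta = entry_delta * cofactor = 10 * 2 = 20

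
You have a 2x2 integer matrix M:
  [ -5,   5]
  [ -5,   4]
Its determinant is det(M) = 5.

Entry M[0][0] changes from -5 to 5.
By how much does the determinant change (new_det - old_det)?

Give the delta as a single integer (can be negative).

Answer: 40

Derivation:
Cofactor C_00 = 4
Entry delta = 5 - -5 = 10
Det delta = entry_delta * cofactor = 10 * 4 = 40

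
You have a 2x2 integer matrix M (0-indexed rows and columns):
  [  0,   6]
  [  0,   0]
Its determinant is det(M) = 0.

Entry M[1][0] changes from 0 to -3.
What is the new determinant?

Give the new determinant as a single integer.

det is linear in row 1: changing M[1][0] by delta changes det by delta * cofactor(1,0).
Cofactor C_10 = (-1)^(1+0) * minor(1,0) = -6
Entry delta = -3 - 0 = -3
Det delta = -3 * -6 = 18
New det = 0 + 18 = 18

Answer: 18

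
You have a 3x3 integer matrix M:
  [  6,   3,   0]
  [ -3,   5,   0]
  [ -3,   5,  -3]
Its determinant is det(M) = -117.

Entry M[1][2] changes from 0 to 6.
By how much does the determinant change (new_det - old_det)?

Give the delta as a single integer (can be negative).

Cofactor C_12 = -39
Entry delta = 6 - 0 = 6
Det delta = entry_delta * cofactor = 6 * -39 = -234

Answer: -234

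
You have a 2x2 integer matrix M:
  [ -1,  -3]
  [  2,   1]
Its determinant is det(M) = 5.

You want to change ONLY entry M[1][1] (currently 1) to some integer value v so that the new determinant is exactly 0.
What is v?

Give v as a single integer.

det is linear in entry M[1][1]: det = old_det + (v - 1) * C_11
Cofactor C_11 = -1
Want det = 0: 5 + (v - 1) * -1 = 0
  (v - 1) = -5 / -1 = 5
  v = 1 + (5) = 6

Answer: 6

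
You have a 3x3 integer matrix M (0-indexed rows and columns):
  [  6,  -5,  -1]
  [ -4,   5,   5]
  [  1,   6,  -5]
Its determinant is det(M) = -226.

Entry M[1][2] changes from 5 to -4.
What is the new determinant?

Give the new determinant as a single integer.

Answer: 143

Derivation:
det is linear in row 1: changing M[1][2] by delta changes det by delta * cofactor(1,2).
Cofactor C_12 = (-1)^(1+2) * minor(1,2) = -41
Entry delta = -4 - 5 = -9
Det delta = -9 * -41 = 369
New det = -226 + 369 = 143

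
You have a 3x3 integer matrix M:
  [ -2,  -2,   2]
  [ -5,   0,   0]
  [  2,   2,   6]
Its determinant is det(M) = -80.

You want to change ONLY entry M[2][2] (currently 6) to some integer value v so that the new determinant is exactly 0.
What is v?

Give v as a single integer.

det is linear in entry M[2][2]: det = old_det + (v - 6) * C_22
Cofactor C_22 = -10
Want det = 0: -80 + (v - 6) * -10 = 0
  (v - 6) = 80 / -10 = -8
  v = 6 + (-8) = -2

Answer: -2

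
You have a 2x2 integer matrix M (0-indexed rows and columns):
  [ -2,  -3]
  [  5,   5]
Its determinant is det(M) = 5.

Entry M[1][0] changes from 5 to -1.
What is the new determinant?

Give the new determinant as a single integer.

Answer: -13

Derivation:
det is linear in row 1: changing M[1][0] by delta changes det by delta * cofactor(1,0).
Cofactor C_10 = (-1)^(1+0) * minor(1,0) = 3
Entry delta = -1 - 5 = -6
Det delta = -6 * 3 = -18
New det = 5 + -18 = -13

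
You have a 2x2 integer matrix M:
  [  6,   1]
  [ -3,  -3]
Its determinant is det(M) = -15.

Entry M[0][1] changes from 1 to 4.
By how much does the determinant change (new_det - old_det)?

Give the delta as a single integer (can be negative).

Cofactor C_01 = 3
Entry delta = 4 - 1 = 3
Det delta = entry_delta * cofactor = 3 * 3 = 9

Answer: 9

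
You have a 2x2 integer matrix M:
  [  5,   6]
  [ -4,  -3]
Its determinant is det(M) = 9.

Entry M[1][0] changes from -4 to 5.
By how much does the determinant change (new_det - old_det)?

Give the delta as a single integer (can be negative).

Answer: -54

Derivation:
Cofactor C_10 = -6
Entry delta = 5 - -4 = 9
Det delta = entry_delta * cofactor = 9 * -6 = -54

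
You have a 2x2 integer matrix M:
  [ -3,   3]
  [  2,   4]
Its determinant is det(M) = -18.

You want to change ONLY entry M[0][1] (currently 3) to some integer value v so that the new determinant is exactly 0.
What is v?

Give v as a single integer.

Answer: -6

Derivation:
det is linear in entry M[0][1]: det = old_det + (v - 3) * C_01
Cofactor C_01 = -2
Want det = 0: -18 + (v - 3) * -2 = 0
  (v - 3) = 18 / -2 = -9
  v = 3 + (-9) = -6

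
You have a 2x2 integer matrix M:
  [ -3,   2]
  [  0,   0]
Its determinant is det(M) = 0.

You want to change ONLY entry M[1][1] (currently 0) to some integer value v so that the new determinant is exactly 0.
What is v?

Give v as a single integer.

Answer: 0

Derivation:
det is linear in entry M[1][1]: det = old_det + (v - 0) * C_11
Cofactor C_11 = -3
Want det = 0: 0 + (v - 0) * -3 = 0
  (v - 0) = 0 / -3 = 0
  v = 0 + (0) = 0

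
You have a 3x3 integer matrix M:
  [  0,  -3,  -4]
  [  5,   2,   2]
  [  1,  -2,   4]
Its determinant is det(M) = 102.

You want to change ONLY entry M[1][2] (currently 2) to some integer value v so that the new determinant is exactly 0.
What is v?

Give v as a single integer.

Answer: 36

Derivation:
det is linear in entry M[1][2]: det = old_det + (v - 2) * C_12
Cofactor C_12 = -3
Want det = 0: 102 + (v - 2) * -3 = 0
  (v - 2) = -102 / -3 = 34
  v = 2 + (34) = 36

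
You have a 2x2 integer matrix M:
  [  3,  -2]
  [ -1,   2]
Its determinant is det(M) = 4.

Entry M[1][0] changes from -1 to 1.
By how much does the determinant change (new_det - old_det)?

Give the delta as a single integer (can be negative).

Answer: 4

Derivation:
Cofactor C_10 = 2
Entry delta = 1 - -1 = 2
Det delta = entry_delta * cofactor = 2 * 2 = 4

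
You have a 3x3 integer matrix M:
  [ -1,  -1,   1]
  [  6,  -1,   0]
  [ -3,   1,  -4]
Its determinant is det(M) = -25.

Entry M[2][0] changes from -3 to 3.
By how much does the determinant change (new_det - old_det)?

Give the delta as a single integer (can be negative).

Cofactor C_20 = 1
Entry delta = 3 - -3 = 6
Det delta = entry_delta * cofactor = 6 * 1 = 6

Answer: 6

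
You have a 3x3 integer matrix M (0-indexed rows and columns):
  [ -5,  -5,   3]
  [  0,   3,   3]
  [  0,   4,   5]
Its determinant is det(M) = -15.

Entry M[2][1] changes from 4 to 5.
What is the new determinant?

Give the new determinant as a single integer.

det is linear in row 2: changing M[2][1] by delta changes det by delta * cofactor(2,1).
Cofactor C_21 = (-1)^(2+1) * minor(2,1) = 15
Entry delta = 5 - 4 = 1
Det delta = 1 * 15 = 15
New det = -15 + 15 = 0

Answer: 0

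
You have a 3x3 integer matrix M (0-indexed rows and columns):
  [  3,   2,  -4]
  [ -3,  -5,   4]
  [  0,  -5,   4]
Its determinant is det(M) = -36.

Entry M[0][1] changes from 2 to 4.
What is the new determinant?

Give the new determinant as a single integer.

det is linear in row 0: changing M[0][1] by delta changes det by delta * cofactor(0,1).
Cofactor C_01 = (-1)^(0+1) * minor(0,1) = 12
Entry delta = 4 - 2 = 2
Det delta = 2 * 12 = 24
New det = -36 + 24 = -12

Answer: -12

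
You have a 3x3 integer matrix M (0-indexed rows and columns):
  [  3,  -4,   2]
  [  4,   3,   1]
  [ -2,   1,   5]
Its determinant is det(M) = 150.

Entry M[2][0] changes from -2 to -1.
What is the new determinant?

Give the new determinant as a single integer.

det is linear in row 2: changing M[2][0] by delta changes det by delta * cofactor(2,0).
Cofactor C_20 = (-1)^(2+0) * minor(2,0) = -10
Entry delta = -1 - -2 = 1
Det delta = 1 * -10 = -10
New det = 150 + -10 = 140

Answer: 140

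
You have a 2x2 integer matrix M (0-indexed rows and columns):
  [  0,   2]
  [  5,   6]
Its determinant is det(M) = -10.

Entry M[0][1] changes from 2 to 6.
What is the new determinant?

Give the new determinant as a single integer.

Answer: -30

Derivation:
det is linear in row 0: changing M[0][1] by delta changes det by delta * cofactor(0,1).
Cofactor C_01 = (-1)^(0+1) * minor(0,1) = -5
Entry delta = 6 - 2 = 4
Det delta = 4 * -5 = -20
New det = -10 + -20 = -30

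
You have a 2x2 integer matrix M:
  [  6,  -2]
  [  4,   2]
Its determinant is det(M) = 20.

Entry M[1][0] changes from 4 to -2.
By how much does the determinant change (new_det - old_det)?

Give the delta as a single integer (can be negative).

Cofactor C_10 = 2
Entry delta = -2 - 4 = -6
Det delta = entry_delta * cofactor = -6 * 2 = -12

Answer: -12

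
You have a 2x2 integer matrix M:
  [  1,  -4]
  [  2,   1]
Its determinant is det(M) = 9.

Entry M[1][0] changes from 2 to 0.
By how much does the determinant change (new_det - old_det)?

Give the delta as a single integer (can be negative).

Cofactor C_10 = 4
Entry delta = 0 - 2 = -2
Det delta = entry_delta * cofactor = -2 * 4 = -8

Answer: -8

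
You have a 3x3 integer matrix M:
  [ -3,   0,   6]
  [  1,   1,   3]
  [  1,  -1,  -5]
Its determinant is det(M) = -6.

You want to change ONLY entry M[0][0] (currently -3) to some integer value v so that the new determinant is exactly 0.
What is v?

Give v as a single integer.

det is linear in entry M[0][0]: det = old_det + (v - -3) * C_00
Cofactor C_00 = -2
Want det = 0: -6 + (v - -3) * -2 = 0
  (v - -3) = 6 / -2 = -3
  v = -3 + (-3) = -6

Answer: -6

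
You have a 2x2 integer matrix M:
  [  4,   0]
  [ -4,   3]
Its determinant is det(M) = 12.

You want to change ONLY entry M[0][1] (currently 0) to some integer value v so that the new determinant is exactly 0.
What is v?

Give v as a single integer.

det is linear in entry M[0][1]: det = old_det + (v - 0) * C_01
Cofactor C_01 = 4
Want det = 0: 12 + (v - 0) * 4 = 0
  (v - 0) = -12 / 4 = -3
  v = 0 + (-3) = -3

Answer: -3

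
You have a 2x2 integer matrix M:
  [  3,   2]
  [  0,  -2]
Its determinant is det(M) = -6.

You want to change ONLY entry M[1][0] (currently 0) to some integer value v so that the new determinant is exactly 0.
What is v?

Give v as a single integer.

Answer: -3

Derivation:
det is linear in entry M[1][0]: det = old_det + (v - 0) * C_10
Cofactor C_10 = -2
Want det = 0: -6 + (v - 0) * -2 = 0
  (v - 0) = 6 / -2 = -3
  v = 0 + (-3) = -3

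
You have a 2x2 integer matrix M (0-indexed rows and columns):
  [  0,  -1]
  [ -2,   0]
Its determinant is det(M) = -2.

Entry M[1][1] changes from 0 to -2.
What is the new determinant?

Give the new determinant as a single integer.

det is linear in row 1: changing M[1][1] by delta changes det by delta * cofactor(1,1).
Cofactor C_11 = (-1)^(1+1) * minor(1,1) = 0
Entry delta = -2 - 0 = -2
Det delta = -2 * 0 = 0
New det = -2 + 0 = -2

Answer: -2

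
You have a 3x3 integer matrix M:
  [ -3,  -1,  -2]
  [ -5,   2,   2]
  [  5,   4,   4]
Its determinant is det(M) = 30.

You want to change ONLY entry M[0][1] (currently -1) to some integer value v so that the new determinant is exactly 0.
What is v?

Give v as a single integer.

det is linear in entry M[0][1]: det = old_det + (v - -1) * C_01
Cofactor C_01 = 30
Want det = 0: 30 + (v - -1) * 30 = 0
  (v - -1) = -30 / 30 = -1
  v = -1 + (-1) = -2

Answer: -2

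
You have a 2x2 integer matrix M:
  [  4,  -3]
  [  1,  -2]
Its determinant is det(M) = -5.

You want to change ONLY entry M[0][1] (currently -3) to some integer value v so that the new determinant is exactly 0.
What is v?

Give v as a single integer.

Answer: -8

Derivation:
det is linear in entry M[0][1]: det = old_det + (v - -3) * C_01
Cofactor C_01 = -1
Want det = 0: -5 + (v - -3) * -1 = 0
  (v - -3) = 5 / -1 = -5
  v = -3 + (-5) = -8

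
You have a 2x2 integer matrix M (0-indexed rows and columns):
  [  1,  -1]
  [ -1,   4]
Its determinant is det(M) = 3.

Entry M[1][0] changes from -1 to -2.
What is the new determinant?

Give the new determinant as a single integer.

Answer: 2

Derivation:
det is linear in row 1: changing M[1][0] by delta changes det by delta * cofactor(1,0).
Cofactor C_10 = (-1)^(1+0) * minor(1,0) = 1
Entry delta = -2 - -1 = -1
Det delta = -1 * 1 = -1
New det = 3 + -1 = 2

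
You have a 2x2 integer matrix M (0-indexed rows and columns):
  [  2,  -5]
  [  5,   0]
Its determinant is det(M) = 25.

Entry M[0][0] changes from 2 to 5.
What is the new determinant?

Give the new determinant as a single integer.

Answer: 25

Derivation:
det is linear in row 0: changing M[0][0] by delta changes det by delta * cofactor(0,0).
Cofactor C_00 = (-1)^(0+0) * minor(0,0) = 0
Entry delta = 5 - 2 = 3
Det delta = 3 * 0 = 0
New det = 25 + 0 = 25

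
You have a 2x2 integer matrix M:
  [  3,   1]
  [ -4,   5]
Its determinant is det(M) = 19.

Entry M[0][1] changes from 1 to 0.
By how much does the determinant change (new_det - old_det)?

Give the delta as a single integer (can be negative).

Answer: -4

Derivation:
Cofactor C_01 = 4
Entry delta = 0 - 1 = -1
Det delta = entry_delta * cofactor = -1 * 4 = -4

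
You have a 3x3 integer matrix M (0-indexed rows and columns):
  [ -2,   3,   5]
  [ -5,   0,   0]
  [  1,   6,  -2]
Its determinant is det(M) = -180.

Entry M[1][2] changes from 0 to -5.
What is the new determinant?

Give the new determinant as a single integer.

Answer: -255

Derivation:
det is linear in row 1: changing M[1][2] by delta changes det by delta * cofactor(1,2).
Cofactor C_12 = (-1)^(1+2) * minor(1,2) = 15
Entry delta = -5 - 0 = -5
Det delta = -5 * 15 = -75
New det = -180 + -75 = -255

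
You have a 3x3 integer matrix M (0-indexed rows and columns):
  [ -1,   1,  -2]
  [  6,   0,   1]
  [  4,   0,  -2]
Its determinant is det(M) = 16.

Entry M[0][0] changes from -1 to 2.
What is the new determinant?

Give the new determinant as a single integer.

det is linear in row 0: changing M[0][0] by delta changes det by delta * cofactor(0,0).
Cofactor C_00 = (-1)^(0+0) * minor(0,0) = 0
Entry delta = 2 - -1 = 3
Det delta = 3 * 0 = 0
New det = 16 + 0 = 16

Answer: 16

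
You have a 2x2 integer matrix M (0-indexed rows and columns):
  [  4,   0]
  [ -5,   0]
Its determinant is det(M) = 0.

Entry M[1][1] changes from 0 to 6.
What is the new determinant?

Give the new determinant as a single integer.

Answer: 24

Derivation:
det is linear in row 1: changing M[1][1] by delta changes det by delta * cofactor(1,1).
Cofactor C_11 = (-1)^(1+1) * minor(1,1) = 4
Entry delta = 6 - 0 = 6
Det delta = 6 * 4 = 24
New det = 0 + 24 = 24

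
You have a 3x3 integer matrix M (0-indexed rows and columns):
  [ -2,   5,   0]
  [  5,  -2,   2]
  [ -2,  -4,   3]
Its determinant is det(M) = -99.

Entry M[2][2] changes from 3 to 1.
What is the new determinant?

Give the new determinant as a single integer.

det is linear in row 2: changing M[2][2] by delta changes det by delta * cofactor(2,2).
Cofactor C_22 = (-1)^(2+2) * minor(2,2) = -21
Entry delta = 1 - 3 = -2
Det delta = -2 * -21 = 42
New det = -99 + 42 = -57

Answer: -57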